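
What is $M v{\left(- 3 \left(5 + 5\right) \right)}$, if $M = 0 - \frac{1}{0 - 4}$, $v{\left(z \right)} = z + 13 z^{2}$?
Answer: $\frac{5835}{2} \approx 2917.5$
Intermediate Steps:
$M = \frac{1}{4}$ ($M = 0 - \frac{1}{-4} = 0 - - \frac{1}{4} = 0 + \frac{1}{4} = \frac{1}{4} \approx 0.25$)
$M v{\left(- 3 \left(5 + 5\right) \right)} = \frac{- 3 \left(5 + 5\right) \left(1 + 13 \left(- 3 \left(5 + 5\right)\right)\right)}{4} = \frac{\left(-3\right) 10 \left(1 + 13 \left(\left(-3\right) 10\right)\right)}{4} = \frac{\left(-30\right) \left(1 + 13 \left(-30\right)\right)}{4} = \frac{\left(-30\right) \left(1 - 390\right)}{4} = \frac{\left(-30\right) \left(-389\right)}{4} = \frac{1}{4} \cdot 11670 = \frac{5835}{2}$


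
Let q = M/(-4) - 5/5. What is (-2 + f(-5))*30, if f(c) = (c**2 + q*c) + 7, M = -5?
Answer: 1725/2 ≈ 862.50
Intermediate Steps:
q = 1/4 (q = -5/(-4) - 5/5 = -5*(-1/4) - 5*1/5 = 5/4 - 1 = 1/4 ≈ 0.25000)
f(c) = 7 + c**2 + c/4 (f(c) = (c**2 + c/4) + 7 = 7 + c**2 + c/4)
(-2 + f(-5))*30 = (-2 + (7 + (-5)**2 + (1/4)*(-5)))*30 = (-2 + (7 + 25 - 5/4))*30 = (-2 + 123/4)*30 = (115/4)*30 = 1725/2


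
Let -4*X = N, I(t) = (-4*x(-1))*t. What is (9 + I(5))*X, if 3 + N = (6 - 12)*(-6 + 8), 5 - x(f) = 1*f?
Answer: -1665/4 ≈ -416.25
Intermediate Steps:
x(f) = 5 - f
I(t) = -24*t (I(t) = (-4*(5 - 1*(-1)))*t = (-4*(5 + 1))*t = (-4*6)*t = -24*t)
N = -15 (N = -3 + (6 - 12)*(-6 + 8) = -3 - 6*2 = -3 - 12 = -15)
X = 15/4 (X = -¼*(-15) = 15/4 ≈ 3.7500)
(9 + I(5))*X = (9 - 24*5)*(15/4) = (9 - 120)*(15/4) = -111*15/4 = -1665/4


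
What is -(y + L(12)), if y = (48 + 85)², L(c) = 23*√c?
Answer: -17689 - 46*√3 ≈ -17769.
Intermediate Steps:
y = 17689 (y = 133² = 17689)
-(y + L(12)) = -(17689 + 23*√12) = -(17689 + 23*(2*√3)) = -(17689 + 46*√3) = -17689 - 46*√3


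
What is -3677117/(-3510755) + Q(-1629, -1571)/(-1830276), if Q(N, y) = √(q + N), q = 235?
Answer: 216301/206515 - I*√1394/1830276 ≈ 1.0474 - 2.0399e-5*I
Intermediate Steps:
Q(N, y) = √(235 + N)
-3677117/(-3510755) + Q(-1629, -1571)/(-1830276) = -3677117/(-3510755) + √(235 - 1629)/(-1830276) = -3677117*(-1/3510755) + √(-1394)*(-1/1830276) = 216301/206515 + (I*√1394)*(-1/1830276) = 216301/206515 - I*√1394/1830276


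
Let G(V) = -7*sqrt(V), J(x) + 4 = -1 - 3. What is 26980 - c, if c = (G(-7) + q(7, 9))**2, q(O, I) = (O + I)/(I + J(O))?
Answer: 27067 + 224*I*sqrt(7) ≈ 27067.0 + 592.65*I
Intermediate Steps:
J(x) = -8 (J(x) = -4 + (-1 - 3) = -4 - 4 = -8)
q(O, I) = (I + O)/(-8 + I) (q(O, I) = (O + I)/(I - 8) = (I + O)/(-8 + I))
c = (16 - 7*I*sqrt(7))**2 (c = (-7*I*sqrt(7) + (9 + 7)/(-8 + 9))**2 = (-7*I*sqrt(7) + 16/1)**2 = (-7*I*sqrt(7) + 1*16)**2 = (-7*I*sqrt(7) + 16)**2 = (16 - 7*I*sqrt(7))**2 ≈ -87.0 - 592.65*I)
26980 - c = 26980 - (16 - 7*I*sqrt(7))**2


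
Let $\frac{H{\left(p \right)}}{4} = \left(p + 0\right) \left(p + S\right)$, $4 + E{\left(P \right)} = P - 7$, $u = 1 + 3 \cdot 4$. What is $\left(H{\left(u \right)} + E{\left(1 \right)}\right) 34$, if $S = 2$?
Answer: $26180$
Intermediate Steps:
$u = 13$ ($u = 1 + 12 = 13$)
$E{\left(P \right)} = -11 + P$ ($E{\left(P \right)} = -4 + \left(P - 7\right) = -4 + \left(-7 + P\right) = -11 + P$)
$H{\left(p \right)} = 4 p \left(2 + p\right)$ ($H{\left(p \right)} = 4 \left(p + 0\right) \left(p + 2\right) = 4 p \left(2 + p\right)$)
$\left(H{\left(u \right)} + E{\left(1 \right)}\right) 34 = \left(4 \cdot 13 \left(2 + 13\right) + \left(-11 + 1\right)\right) 34 = \left(4 \cdot 13 \cdot 15 - 10\right) 34 = \left(780 - 10\right) 34 = 770 \cdot 34 = 26180$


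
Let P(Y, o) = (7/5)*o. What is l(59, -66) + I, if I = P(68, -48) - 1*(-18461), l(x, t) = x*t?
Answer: 72499/5 ≈ 14500.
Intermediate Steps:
P(Y, o) = 7*o/5 (P(Y, o) = (7*(⅕))*o = 7*o/5)
l(x, t) = t*x
I = 91969/5 (I = (7/5)*(-48) - 1*(-18461) = -336/5 + 18461 = 91969/5 ≈ 18394.)
l(59, -66) + I = -66*59 + 91969/5 = -3894 + 91969/5 = 72499/5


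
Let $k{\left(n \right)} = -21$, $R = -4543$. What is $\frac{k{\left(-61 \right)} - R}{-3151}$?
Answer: $- \frac{4522}{3151} \approx -1.4351$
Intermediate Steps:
$\frac{k{\left(-61 \right)} - R}{-3151} = \frac{-21 - -4543}{-3151} = \left(-21 + 4543\right) \left(- \frac{1}{3151}\right) = 4522 \left(- \frac{1}{3151}\right) = - \frac{4522}{3151}$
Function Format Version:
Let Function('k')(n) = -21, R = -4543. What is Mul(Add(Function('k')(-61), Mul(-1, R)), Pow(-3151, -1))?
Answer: Rational(-4522, 3151) ≈ -1.4351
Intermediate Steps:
Mul(Add(Function('k')(-61), Mul(-1, R)), Pow(-3151, -1)) = Mul(Add(-21, Mul(-1, -4543)), Pow(-3151, -1)) = Mul(Add(-21, 4543), Rational(-1, 3151)) = Mul(4522, Rational(-1, 3151)) = Rational(-4522, 3151)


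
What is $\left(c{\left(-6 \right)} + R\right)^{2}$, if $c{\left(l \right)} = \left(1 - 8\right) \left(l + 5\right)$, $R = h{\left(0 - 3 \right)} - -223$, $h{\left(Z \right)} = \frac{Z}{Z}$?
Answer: $53361$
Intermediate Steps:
$h{\left(Z \right)} = 1$
$R = 224$ ($R = 1 - -223 = 1 + 223 = 224$)
$c{\left(l \right)} = -35 - 7 l$ ($c{\left(l \right)} = - 7 \left(5 + l\right) = -35 - 7 l$)
$\left(c{\left(-6 \right)} + R\right)^{2} = \left(\left(-35 - -42\right) + 224\right)^{2} = \left(\left(-35 + 42\right) + 224\right)^{2} = \left(7 + 224\right)^{2} = 231^{2} = 53361$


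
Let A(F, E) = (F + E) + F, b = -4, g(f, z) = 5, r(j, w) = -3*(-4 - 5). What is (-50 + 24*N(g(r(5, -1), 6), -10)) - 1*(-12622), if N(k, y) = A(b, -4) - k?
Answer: 12164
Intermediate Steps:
r(j, w) = 27 (r(j, w) = -3*(-9) = 27)
A(F, E) = E + 2*F (A(F, E) = (E + F) + F = E + 2*F)
N(k, y) = -12 - k (N(k, y) = (-4 + 2*(-4)) - k = (-4 - 8) - k = -12 - k)
(-50 + 24*N(g(r(5, -1), 6), -10)) - 1*(-12622) = (-50 + 24*(-12 - 1*5)) - 1*(-12622) = (-50 + 24*(-12 - 5)) + 12622 = (-50 + 24*(-17)) + 12622 = (-50 - 408) + 12622 = -458 + 12622 = 12164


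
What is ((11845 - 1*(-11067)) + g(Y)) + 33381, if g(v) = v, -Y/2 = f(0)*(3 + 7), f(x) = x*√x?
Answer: 56293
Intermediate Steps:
f(x) = x^(3/2)
Y = 0 (Y = -2*0^(3/2)*(3 + 7) = -0*10 = -2*0 = 0)
((11845 - 1*(-11067)) + g(Y)) + 33381 = ((11845 - 1*(-11067)) + 0) + 33381 = ((11845 + 11067) + 0) + 33381 = (22912 + 0) + 33381 = 22912 + 33381 = 56293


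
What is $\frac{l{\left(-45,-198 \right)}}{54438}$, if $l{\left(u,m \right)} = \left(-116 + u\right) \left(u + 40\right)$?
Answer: $\frac{805}{54438} \approx 0.014787$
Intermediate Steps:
$l{\left(u,m \right)} = \left(-116 + u\right) \left(40 + u\right)$
$\frac{l{\left(-45,-198 \right)}}{54438} = \frac{-4640 + \left(-45\right)^{2} - -3420}{54438} = \left(-4640 + 2025 + 3420\right) \frac{1}{54438} = 805 \cdot \frac{1}{54438} = \frac{805}{54438}$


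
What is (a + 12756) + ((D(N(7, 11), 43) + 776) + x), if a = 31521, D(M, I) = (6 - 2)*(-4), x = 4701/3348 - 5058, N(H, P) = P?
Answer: 44618131/1116 ≈ 39980.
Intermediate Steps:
x = -5643161/1116 (x = 4701*(1/3348) - 5058 = 1567/1116 - 5058 = -5643161/1116 ≈ -5056.6)
D(M, I) = -16 (D(M, I) = 4*(-4) = -16)
(a + 12756) + ((D(N(7, 11), 43) + 776) + x) = (31521 + 12756) + ((-16 + 776) - 5643161/1116) = 44277 + (760 - 5643161/1116) = 44277 - 4795001/1116 = 44618131/1116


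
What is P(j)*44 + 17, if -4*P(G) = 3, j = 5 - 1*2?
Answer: -16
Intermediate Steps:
j = 3 (j = 5 - 2 = 3)
P(G) = -¾ (P(G) = -¼*3 = -¾)
P(j)*44 + 17 = -¾*44 + 17 = -33 + 17 = -16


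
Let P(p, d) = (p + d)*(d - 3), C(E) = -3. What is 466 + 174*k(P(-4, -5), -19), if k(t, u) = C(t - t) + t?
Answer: 12472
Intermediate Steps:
P(p, d) = (-3 + d)*(d + p) (P(p, d) = (d + p)*(-3 + d) = (-3 + d)*(d + p))
k(t, u) = -3 + t
466 + 174*k(P(-4, -5), -19) = 466 + 174*(-3 + ((-5)**2 - 3*(-5) - 3*(-4) - 5*(-4))) = 466 + 174*(-3 + (25 + 15 + 12 + 20)) = 466 + 174*(-3 + 72) = 466 + 174*69 = 466 + 12006 = 12472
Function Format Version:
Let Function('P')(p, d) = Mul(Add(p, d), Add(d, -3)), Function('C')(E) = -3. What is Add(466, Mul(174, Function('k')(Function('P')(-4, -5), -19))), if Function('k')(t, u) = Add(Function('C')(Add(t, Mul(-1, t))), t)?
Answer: 12472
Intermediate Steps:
Function('P')(p, d) = Mul(Add(-3, d), Add(d, p)) (Function('P')(p, d) = Mul(Add(d, p), Add(-3, d)) = Mul(Add(-3, d), Add(d, p)))
Function('k')(t, u) = Add(-3, t)
Add(466, Mul(174, Function('k')(Function('P')(-4, -5), -19))) = Add(466, Mul(174, Add(-3, Add(Pow(-5, 2), Mul(-3, -5), Mul(-3, -4), Mul(-5, -4))))) = Add(466, Mul(174, Add(-3, Add(25, 15, 12, 20)))) = Add(466, Mul(174, Add(-3, 72))) = Add(466, Mul(174, 69)) = Add(466, 12006) = 12472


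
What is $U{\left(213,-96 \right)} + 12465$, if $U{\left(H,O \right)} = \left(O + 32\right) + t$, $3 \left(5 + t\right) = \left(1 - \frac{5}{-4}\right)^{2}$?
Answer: $\frac{198363}{16} \approx 12398.0$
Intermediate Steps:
$t = - \frac{53}{16}$ ($t = -5 + \frac{\left(1 - \frac{5}{-4}\right)^{2}}{3} = -5 + \frac{\left(1 - - \frac{5}{4}\right)^{2}}{3} = -5 + \frac{\left(1 + \frac{5}{4}\right)^{2}}{3} = -5 + \frac{\left(\frac{9}{4}\right)^{2}}{3} = -5 + \frac{1}{3} \cdot \frac{81}{16} = -5 + \frac{27}{16} = - \frac{53}{16} \approx -3.3125$)
$U{\left(H,O \right)} = \frac{459}{16} + O$ ($U{\left(H,O \right)} = \left(O + 32\right) - \frac{53}{16} = \left(32 + O\right) - \frac{53}{16} = \frac{459}{16} + O$)
$U{\left(213,-96 \right)} + 12465 = \left(\frac{459}{16} - 96\right) + 12465 = - \frac{1077}{16} + 12465 = \frac{198363}{16}$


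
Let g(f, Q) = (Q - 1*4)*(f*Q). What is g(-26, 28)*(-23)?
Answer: 401856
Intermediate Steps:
g(f, Q) = Q*f*(-4 + Q) (g(f, Q) = (Q - 4)*(Q*f) = (-4 + Q)*(Q*f) = Q*f*(-4 + Q))
g(-26, 28)*(-23) = (28*(-26)*(-4 + 28))*(-23) = (28*(-26)*24)*(-23) = -17472*(-23) = 401856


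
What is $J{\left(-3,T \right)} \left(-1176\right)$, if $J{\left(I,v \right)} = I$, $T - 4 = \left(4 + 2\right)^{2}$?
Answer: $3528$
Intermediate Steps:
$T = 40$ ($T = 4 + \left(4 + 2\right)^{2} = 4 + 6^{2} = 4 + 36 = 40$)
$J{\left(-3,T \right)} \left(-1176\right) = \left(-3\right) \left(-1176\right) = 3528$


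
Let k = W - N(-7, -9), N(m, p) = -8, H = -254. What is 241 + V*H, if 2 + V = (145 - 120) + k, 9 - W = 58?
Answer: 4813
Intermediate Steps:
W = -49 (W = 9 - 1*58 = 9 - 58 = -49)
k = -41 (k = -49 - 1*(-8) = -49 + 8 = -41)
V = -18 (V = -2 + ((145 - 120) - 41) = -2 + (25 - 41) = -2 - 16 = -18)
241 + V*H = 241 - 18*(-254) = 241 + 4572 = 4813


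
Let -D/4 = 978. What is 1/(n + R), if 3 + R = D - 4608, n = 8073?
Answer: -1/450 ≈ -0.0022222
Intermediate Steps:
D = -3912 (D = -4*978 = -3912)
R = -8523 (R = -3 + (-3912 - 4608) = -3 - 8520 = -8523)
1/(n + R) = 1/(8073 - 8523) = 1/(-450) = -1/450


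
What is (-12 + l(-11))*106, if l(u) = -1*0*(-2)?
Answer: -1272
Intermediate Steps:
l(u) = 0 (l(u) = 0*(-2) = 0)
(-12 + l(-11))*106 = (-12 + 0)*106 = -12*106 = -1272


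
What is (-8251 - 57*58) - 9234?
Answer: -20791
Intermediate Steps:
(-8251 - 57*58) - 9234 = (-8251 - 3306) - 9234 = -11557 - 9234 = -20791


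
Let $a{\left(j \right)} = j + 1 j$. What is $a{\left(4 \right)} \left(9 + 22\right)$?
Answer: $248$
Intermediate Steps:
$a{\left(j \right)} = 2 j$ ($a{\left(j \right)} = j + j = 2 j$)
$a{\left(4 \right)} \left(9 + 22\right) = 2 \cdot 4 \left(9 + 22\right) = 8 \cdot 31 = 248$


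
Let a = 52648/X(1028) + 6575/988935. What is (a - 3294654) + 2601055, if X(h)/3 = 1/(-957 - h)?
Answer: -7027179398218/197787 ≈ -3.5529e+7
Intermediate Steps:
X(h) = 3/(-957 - h)
a = -6889994532805/197787 (a = 52648/((-3/(957 + 1028))) + 6575/988935 = 52648/((-3/1985)) + 6575*(1/988935) = 52648/((-3*1/1985)) + 1315/197787 = 52648/(-3/1985) + 1315/197787 = 52648*(-1985/3) + 1315/197787 = -104506280/3 + 1315/197787 = -6889994532805/197787 ≈ -3.4835e+7)
(a - 3294654) + 2601055 = (-6889994532805/197787 - 3294654) + 2601055 = -7541634263503/197787 + 2601055 = -7027179398218/197787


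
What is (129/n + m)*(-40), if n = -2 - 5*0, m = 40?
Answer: 980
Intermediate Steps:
n = -2 (n = -2 + 0 = -2)
(129/n + m)*(-40) = (129/(-2) + 40)*(-40) = (129*(-1/2) + 40)*(-40) = (-129/2 + 40)*(-40) = -49/2*(-40) = 980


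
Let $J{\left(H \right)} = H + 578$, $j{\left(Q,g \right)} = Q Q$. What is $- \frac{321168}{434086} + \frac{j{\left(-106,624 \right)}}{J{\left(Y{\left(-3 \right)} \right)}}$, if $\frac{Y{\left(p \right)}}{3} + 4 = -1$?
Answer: $\frac{2348286356}{122195209} \approx 19.217$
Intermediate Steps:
$Y{\left(p \right)} = -15$ ($Y{\left(p \right)} = -12 + 3 \left(-1\right) = -12 - 3 = -15$)
$j{\left(Q,g \right)} = Q^{2}$
$J{\left(H \right)} = 578 + H$
$- \frac{321168}{434086} + \frac{j{\left(-106,624 \right)}}{J{\left(Y{\left(-3 \right)} \right)}} = - \frac{321168}{434086} + \frac{\left(-106\right)^{2}}{578 - 15} = \left(-321168\right) \frac{1}{434086} + \frac{11236}{563} = - \frac{160584}{217043} + 11236 \cdot \frac{1}{563} = - \frac{160584}{217043} + \frac{11236}{563} = \frac{2348286356}{122195209}$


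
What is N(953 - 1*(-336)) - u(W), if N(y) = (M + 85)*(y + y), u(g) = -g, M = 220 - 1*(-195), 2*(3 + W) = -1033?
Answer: 2576961/2 ≈ 1.2885e+6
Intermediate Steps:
W = -1039/2 (W = -3 + (1/2)*(-1033) = -3 - 1033/2 = -1039/2 ≈ -519.50)
M = 415 (M = 220 + 195 = 415)
N(y) = 1000*y (N(y) = (415 + 85)*(y + y) = 500*(2*y) = 1000*y)
N(953 - 1*(-336)) - u(W) = 1000*(953 - 1*(-336)) - (-1)*(-1039)/2 = 1000*(953 + 336) - 1*1039/2 = 1000*1289 - 1039/2 = 1289000 - 1039/2 = 2576961/2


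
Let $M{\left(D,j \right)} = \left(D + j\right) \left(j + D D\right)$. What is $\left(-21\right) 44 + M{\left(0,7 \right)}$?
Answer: $-875$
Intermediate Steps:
$M{\left(D,j \right)} = \left(D + j\right) \left(j + D^{2}\right)$
$\left(-21\right) 44 + M{\left(0,7 \right)} = \left(-21\right) 44 + \left(0^{3} + 7^{2} + 0 \cdot 7 + 7 \cdot 0^{2}\right) = -924 + \left(0 + 49 + 0 + 7 \cdot 0\right) = -924 + \left(0 + 49 + 0 + 0\right) = -924 + 49 = -875$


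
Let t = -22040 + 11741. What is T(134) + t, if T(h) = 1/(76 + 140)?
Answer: -2224583/216 ≈ -10299.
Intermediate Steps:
T(h) = 1/216
t = -10299
T(134) + t = 1/216 - 10299 = -2224583/216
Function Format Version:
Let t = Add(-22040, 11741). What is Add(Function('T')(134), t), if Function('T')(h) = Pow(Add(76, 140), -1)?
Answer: Rational(-2224583, 216) ≈ -10299.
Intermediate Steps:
Function('T')(h) = Rational(1, 216) (Function('T')(h) = Pow(216, -1) = Rational(1, 216))
t = -10299
Add(Function('T')(134), t) = Add(Rational(1, 216), -10299) = Rational(-2224583, 216)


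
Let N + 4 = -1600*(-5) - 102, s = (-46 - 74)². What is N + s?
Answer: 22294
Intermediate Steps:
s = 14400 (s = (-120)² = 14400)
N = 7894 (N = -4 + (-1600*(-5) - 102) = -4 + (-64*(-125) - 102) = -4 + (8000 - 102) = -4 + 7898 = 7894)
N + s = 7894 + 14400 = 22294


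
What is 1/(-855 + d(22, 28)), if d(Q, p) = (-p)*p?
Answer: -1/1639 ≈ -0.00061013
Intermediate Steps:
d(Q, p) = -p²
1/(-855 + d(22, 28)) = 1/(-855 - 1*28²) = 1/(-855 - 1*784) = 1/(-855 - 784) = 1/(-1639) = -1/1639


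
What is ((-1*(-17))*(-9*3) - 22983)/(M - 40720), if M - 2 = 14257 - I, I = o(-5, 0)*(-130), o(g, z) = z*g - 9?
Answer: 23442/27631 ≈ 0.84839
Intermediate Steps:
o(g, z) = -9 + g*z (o(g, z) = g*z - 9 = -9 + g*z)
I = 1170 (I = (-9 - 5*0)*(-130) = (-9 + 0)*(-130) = -9*(-130) = 1170)
M = 13089 (M = 2 + (14257 - 1*1170) = 2 + (14257 - 1170) = 2 + 13087 = 13089)
((-1*(-17))*(-9*3) - 22983)/(M - 40720) = ((-1*(-17))*(-9*3) - 22983)/(13089 - 40720) = (17*(-27) - 22983)/(-27631) = (-459 - 22983)*(-1/27631) = -23442*(-1/27631) = 23442/27631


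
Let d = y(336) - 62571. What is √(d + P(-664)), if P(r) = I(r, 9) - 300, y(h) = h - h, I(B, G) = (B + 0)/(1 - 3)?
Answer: I*√62539 ≈ 250.08*I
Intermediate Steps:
I(B, G) = -B/2 (I(B, G) = B/(-2) = B*(-½) = -B/2)
y(h) = 0
P(r) = -300 - r/2 (P(r) = -r/2 - 300 = -300 - r/2)
d = -62571 (d = 0 - 62571 = -62571)
√(d + P(-664)) = √(-62571 + (-300 - ½*(-664))) = √(-62571 + (-300 + 332)) = √(-62571 + 32) = √(-62539) = I*√62539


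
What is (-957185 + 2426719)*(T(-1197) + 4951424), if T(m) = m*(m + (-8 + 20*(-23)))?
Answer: 10205074526086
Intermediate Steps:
T(m) = m*(-468 + m) (T(m) = m*(m + (-8 - 460)) = m*(m - 468) = m*(-468 + m))
(-957185 + 2426719)*(T(-1197) + 4951424) = (-957185 + 2426719)*(-1197*(-468 - 1197) + 4951424) = 1469534*(-1197*(-1665) + 4951424) = 1469534*(1993005 + 4951424) = 1469534*6944429 = 10205074526086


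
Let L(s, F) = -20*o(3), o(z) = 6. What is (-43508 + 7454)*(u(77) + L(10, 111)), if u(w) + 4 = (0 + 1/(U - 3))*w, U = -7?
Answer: 23741559/5 ≈ 4.7483e+6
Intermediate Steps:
L(s, F) = -120 (L(s, F) = -20*6 = -120)
u(w) = -4 - w/10 (u(w) = -4 + (0 + 1/(-7 - 3))*w = -4 + (0 + 1/(-10))*w = -4 + (0 - 1/10)*w = -4 - w/10)
(-43508 + 7454)*(u(77) + L(10, 111)) = (-43508 + 7454)*((-4 - 1/10*77) - 120) = -36054*((-4 - 77/10) - 120) = -36054*(-117/10 - 120) = -36054*(-1317/10) = 23741559/5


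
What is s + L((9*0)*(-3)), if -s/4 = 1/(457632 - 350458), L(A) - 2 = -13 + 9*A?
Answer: -589459/53587 ≈ -11.000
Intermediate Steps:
L(A) = -11 + 9*A (L(A) = 2 + (-13 + 9*A) = -11 + 9*A)
s = -2/53587 (s = -4/(457632 - 350458) = -4/107174 = -4*1/107174 = -2/53587 ≈ -3.7322e-5)
s + L((9*0)*(-3)) = -2/53587 + (-11 + 9*((9*0)*(-3))) = -2/53587 + (-11 + 9*(0*(-3))) = -2/53587 + (-11 + 9*0) = -2/53587 + (-11 + 0) = -2/53587 - 11 = -589459/53587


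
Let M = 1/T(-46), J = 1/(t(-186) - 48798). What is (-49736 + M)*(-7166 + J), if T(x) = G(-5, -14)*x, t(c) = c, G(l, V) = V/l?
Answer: 3747715253045735/10515232 ≈ 3.5641e+8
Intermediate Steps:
T(x) = 14*x/5 (T(x) = (-14/(-5))*x = (-14*(-1/5))*x = 14*x/5)
J = -1/48984 (J = 1/(-186 - 48798) = 1/(-48984) = -1/48984 ≈ -2.0415e-5)
M = -5/644 (M = 1/((14/5)*(-46)) = 1/(-644/5) = -5/644 ≈ -0.0077640)
(-49736 + M)*(-7166 + J) = (-49736 - 5/644)*(-7166 - 1/48984) = -32029989/644*(-351019345/48984) = 3747715253045735/10515232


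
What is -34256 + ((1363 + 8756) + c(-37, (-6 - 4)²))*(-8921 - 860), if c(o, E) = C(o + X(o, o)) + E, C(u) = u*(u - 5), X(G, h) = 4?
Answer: -112251669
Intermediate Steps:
C(u) = u*(-5 + u)
c(o, E) = E + (-1 + o)*(4 + o) (c(o, E) = (o + 4)*(-5 + (o + 4)) + E = (4 + o)*(-5 + (4 + o)) + E = (4 + o)*(-1 + o) + E = (-1 + o)*(4 + o) + E = E + (-1 + o)*(4 + o))
-34256 + ((1363 + 8756) + c(-37, (-6 - 4)²))*(-8921 - 860) = -34256 + ((1363 + 8756) + ((-6 - 4)² + (-1 - 37)*(4 - 37)))*(-8921 - 860) = -34256 + (10119 + ((-10)² - 38*(-33)))*(-9781) = -34256 + (10119 + (100 + 1254))*(-9781) = -34256 + (10119 + 1354)*(-9781) = -34256 + 11473*(-9781) = -34256 - 112217413 = -112251669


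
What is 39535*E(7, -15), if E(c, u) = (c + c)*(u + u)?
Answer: -16604700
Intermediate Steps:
E(c, u) = 4*c*u (E(c, u) = (2*c)*(2*u) = 4*c*u)
39535*E(7, -15) = 39535*(4*7*(-15)) = 39535*(-420) = -16604700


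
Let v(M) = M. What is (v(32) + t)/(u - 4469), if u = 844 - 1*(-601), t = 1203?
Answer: -1235/3024 ≈ -0.40840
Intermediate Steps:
u = 1445 (u = 844 + 601 = 1445)
(v(32) + t)/(u - 4469) = (32 + 1203)/(1445 - 4469) = 1235/(-3024) = 1235*(-1/3024) = -1235/3024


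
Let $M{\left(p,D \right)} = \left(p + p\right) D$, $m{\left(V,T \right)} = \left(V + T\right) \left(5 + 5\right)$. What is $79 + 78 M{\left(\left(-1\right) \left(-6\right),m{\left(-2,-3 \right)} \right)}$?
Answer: $-46721$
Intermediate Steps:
$m{\left(V,T \right)} = 10 T + 10 V$ ($m{\left(V,T \right)} = \left(T + V\right) 10 = 10 T + 10 V$)
$M{\left(p,D \right)} = 2 D p$ ($M{\left(p,D \right)} = 2 p D = 2 D p$)
$79 + 78 M{\left(\left(-1\right) \left(-6\right),m{\left(-2,-3 \right)} \right)} = 79 + 78 \cdot 2 \left(10 \left(-3\right) + 10 \left(-2\right)\right) \left(\left(-1\right) \left(-6\right)\right) = 79 + 78 \cdot 2 \left(-30 - 20\right) 6 = 79 + 78 \cdot 2 \left(-50\right) 6 = 79 + 78 \left(-600\right) = 79 - 46800 = -46721$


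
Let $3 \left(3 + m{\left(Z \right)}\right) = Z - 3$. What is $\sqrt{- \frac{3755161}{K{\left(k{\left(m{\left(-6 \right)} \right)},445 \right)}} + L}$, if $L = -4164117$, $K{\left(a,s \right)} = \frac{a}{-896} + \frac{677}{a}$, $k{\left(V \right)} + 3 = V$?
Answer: $\frac{i \sqrt{1513427594261061813}}{606511} \approx 2028.3 i$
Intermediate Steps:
$m{\left(Z \right)} = -4 + \frac{Z}{3}$ ($m{\left(Z \right)} = -3 + \frac{Z - 3}{3} = -3 + \frac{-3 + Z}{3} = -3 + \left(-1 + \frac{Z}{3}\right) = -4 + \frac{Z}{3}$)
$k{\left(V \right)} = -3 + V$
$K{\left(a,s \right)} = \frac{677}{a} - \frac{a}{896}$ ($K{\left(a,s \right)} = a \left(- \frac{1}{896}\right) + \frac{677}{a} = - \frac{a}{896} + \frac{677}{a} = \frac{677}{a} - \frac{a}{896}$)
$\sqrt{- \frac{3755161}{K{\left(k{\left(m{\left(-6 \right)} \right)},445 \right)}} + L} = \sqrt{- \frac{3755161}{\frac{677}{-3 + \left(-4 + \frac{1}{3} \left(-6\right)\right)} - \frac{-3 + \left(-4 + \frac{1}{3} \left(-6\right)\right)}{896}} - 4164117} = \sqrt{- \frac{3755161}{\frac{677}{-3 - 6} - \frac{-3 - 6}{896}} - 4164117} = \sqrt{- \frac{3755161}{\frac{677}{-9} - - \frac{9}{896}} - 4164117} = \sqrt{- \frac{3755161}{677 \left(- \frac{1}{9}\right) + \frac{9}{896}} - 4164117} = \sqrt{- \frac{3755161}{- \frac{677}{9} + \frac{9}{896}} - 4164117} = \sqrt{- \frac{3755161}{- \frac{606511}{8064}} - 4164117} = \sqrt{\left(-3755161\right) \left(- \frac{8064}{606511}\right) - 4164117} = \sqrt{\frac{30281618304}{606511} - 4164117} = \sqrt{- \frac{2495301147483}{606511}} = \frac{i \sqrt{1513427594261061813}}{606511}$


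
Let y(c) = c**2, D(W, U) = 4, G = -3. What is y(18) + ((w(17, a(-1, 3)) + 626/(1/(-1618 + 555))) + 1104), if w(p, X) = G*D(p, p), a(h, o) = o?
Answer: -664022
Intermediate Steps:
w(p, X) = -12 (w(p, X) = -3*4 = -12)
y(18) + ((w(17, a(-1, 3)) + 626/(1/(-1618 + 555))) + 1104) = 18**2 + ((-12 + 626/(1/(-1618 + 555))) + 1104) = 324 + ((-12 + 626/(1/(-1063))) + 1104) = 324 + ((-12 + 626/(-1/1063)) + 1104) = 324 + ((-12 + 626*(-1063)) + 1104) = 324 + ((-12 - 665438) + 1104) = 324 + (-665450 + 1104) = 324 - 664346 = -664022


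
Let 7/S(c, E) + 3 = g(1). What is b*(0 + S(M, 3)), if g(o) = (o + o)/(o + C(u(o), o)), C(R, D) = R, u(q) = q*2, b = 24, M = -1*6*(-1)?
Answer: -72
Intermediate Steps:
M = 6 (M = -6*(-1) = 6)
u(q) = 2*q
g(o) = 2/3 (g(o) = (o + o)/(o + 2*o) = (2*o)/((3*o)) = (2*o)*(1/(3*o)) = 2/3)
S(c, E) = -3 (S(c, E) = 7/(-3 + 2/3) = 7/(-7/3) = 7*(-3/7) = -3)
b*(0 + S(M, 3)) = 24*(0 - 3) = 24*(-3) = -72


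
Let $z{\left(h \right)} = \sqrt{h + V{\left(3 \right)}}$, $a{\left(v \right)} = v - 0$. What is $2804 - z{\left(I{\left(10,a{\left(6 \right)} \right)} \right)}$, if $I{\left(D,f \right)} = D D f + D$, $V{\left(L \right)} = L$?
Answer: $2804 - \sqrt{613} \approx 2779.2$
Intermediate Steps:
$a{\left(v \right)} = v$ ($a{\left(v \right)} = v + 0 = v$)
$I{\left(D,f \right)} = D + f D^{2}$ ($I{\left(D,f \right)} = D^{2} f + D = f D^{2} + D = D + f D^{2}$)
$z{\left(h \right)} = \sqrt{3 + h}$ ($z{\left(h \right)} = \sqrt{h + 3} = \sqrt{3 + h}$)
$2804 - z{\left(I{\left(10,a{\left(6 \right)} \right)} \right)} = 2804 - \sqrt{3 + 10 \left(1 + 10 \cdot 6\right)} = 2804 - \sqrt{3 + 10 \left(1 + 60\right)} = 2804 - \sqrt{3 + 10 \cdot 61} = 2804 - \sqrt{3 + 610} = 2804 - \sqrt{613}$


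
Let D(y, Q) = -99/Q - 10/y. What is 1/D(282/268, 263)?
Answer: -37083/366379 ≈ -0.10121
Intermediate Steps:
1/D(282/268, 263) = 1/(-99/263 - 10/(282/268)) = 1/(-99*1/263 - 10/(282*(1/268))) = 1/(-99/263 - 10/141/134) = 1/(-99/263 - 10*134/141) = 1/(-99/263 - 1340/141) = 1/(-366379/37083) = -37083/366379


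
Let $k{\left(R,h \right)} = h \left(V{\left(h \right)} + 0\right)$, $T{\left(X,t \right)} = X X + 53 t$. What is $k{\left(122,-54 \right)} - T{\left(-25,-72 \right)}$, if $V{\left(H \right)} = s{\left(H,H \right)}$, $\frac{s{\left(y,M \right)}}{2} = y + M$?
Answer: $14855$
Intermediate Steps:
$s{\left(y,M \right)} = 2 M + 2 y$ ($s{\left(y,M \right)} = 2 \left(y + M\right) = 2 \left(M + y\right) = 2 M + 2 y$)
$V{\left(H \right)} = 4 H$ ($V{\left(H \right)} = 2 H + 2 H = 4 H$)
$T{\left(X,t \right)} = X^{2} + 53 t$
$k{\left(R,h \right)} = 4 h^{2}$ ($k{\left(R,h \right)} = h \left(4 h + 0\right) = h 4 h = 4 h^{2}$)
$k{\left(122,-54 \right)} - T{\left(-25,-72 \right)} = 4 \left(-54\right)^{2} - \left(\left(-25\right)^{2} + 53 \left(-72\right)\right) = 4 \cdot 2916 - \left(625 - 3816\right) = 11664 - -3191 = 11664 + 3191 = 14855$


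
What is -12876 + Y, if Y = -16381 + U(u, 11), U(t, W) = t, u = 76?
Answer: -29181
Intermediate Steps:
Y = -16305 (Y = -16381 + 76 = -16305)
-12876 + Y = -12876 - 16305 = -29181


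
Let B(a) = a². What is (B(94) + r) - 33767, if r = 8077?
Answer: -16854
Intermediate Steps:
(B(94) + r) - 33767 = (94² + 8077) - 33767 = (8836 + 8077) - 33767 = 16913 - 33767 = -16854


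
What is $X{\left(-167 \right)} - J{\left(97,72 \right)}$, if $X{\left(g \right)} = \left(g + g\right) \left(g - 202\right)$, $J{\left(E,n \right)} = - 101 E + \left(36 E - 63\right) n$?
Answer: $-113845$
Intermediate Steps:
$J{\left(E,n \right)} = - 101 E + n \left(-63 + 36 E\right)$ ($J{\left(E,n \right)} = - 101 E + \left(-63 + 36 E\right) n = - 101 E + n \left(-63 + 36 E\right)$)
$X{\left(g \right)} = 2 g \left(-202 + g\right)$
$X{\left(-167 \right)} - J{\left(97,72 \right)} = 2 \left(-167\right) \left(-202 - 167\right) - \left(\left(-101\right) 97 - 4536 + 36 \cdot 97 \cdot 72\right) = 2 \left(-167\right) \left(-369\right) - \left(-9797 - 4536 + 251424\right) = 123246 - 237091 = -113845$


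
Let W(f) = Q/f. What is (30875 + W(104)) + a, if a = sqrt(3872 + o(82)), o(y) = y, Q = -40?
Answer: 401370/13 + sqrt(3954) ≈ 30938.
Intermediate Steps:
W(f) = -40/f
a = sqrt(3954) (a = sqrt(3872 + 82) = sqrt(3954) ≈ 62.881)
(30875 + W(104)) + a = (30875 - 40/104) + sqrt(3954) = (30875 - 40*1/104) + sqrt(3954) = (30875 - 5/13) + sqrt(3954) = 401370/13 + sqrt(3954)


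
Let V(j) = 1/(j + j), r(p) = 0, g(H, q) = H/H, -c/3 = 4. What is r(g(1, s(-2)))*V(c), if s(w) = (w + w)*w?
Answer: 0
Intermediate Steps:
c = -12 (c = -3*4 = -12)
s(w) = 2*w² (s(w) = (2*w)*w = 2*w²)
g(H, q) = 1
V(j) = 1/(2*j)
r(g(1, s(-2)))*V(c) = 0*((½)/(-12)) = 0*((½)*(-1/12)) = 0*(-1/24) = 0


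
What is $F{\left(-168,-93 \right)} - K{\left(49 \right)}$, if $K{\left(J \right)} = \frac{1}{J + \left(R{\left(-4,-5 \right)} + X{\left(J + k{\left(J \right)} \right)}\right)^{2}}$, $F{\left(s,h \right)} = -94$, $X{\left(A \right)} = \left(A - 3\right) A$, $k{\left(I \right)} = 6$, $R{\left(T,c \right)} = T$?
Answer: $- \frac{766737791}{8156785} \approx -94.0$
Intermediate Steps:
$X{\left(A \right)} = A \left(-3 + A\right)$ ($X{\left(A \right)} = \left(-3 + A\right) A = A \left(-3 + A\right)$)
$K{\left(J \right)} = \frac{1}{J + \left(-4 + \left(3 + J\right) \left(6 + J\right)\right)^{2}}$ ($K{\left(J \right)} = \frac{1}{J + \left(-4 + \left(J + 6\right) \left(-3 + \left(J + 6\right)\right)\right)^{2}} = \frac{1}{J + \left(-4 + \left(6 + J\right) \left(-3 + \left(6 + J\right)\right)\right)^{2}} = \frac{1}{J + \left(-4 + \left(6 + J\right) \left(3 + J\right)\right)^{2}} = \frac{1}{J + \left(-4 + \left(3 + J\right) \left(6 + J\right)\right)^{2}}$)
$F{\left(-168,-93 \right)} - K{\left(49 \right)} = -94 - \frac{1}{49 + \left(-4 + \left(3 + 49\right) \left(6 + 49\right)\right)^{2}} = -94 - \frac{1}{49 + \left(-4 + 52 \cdot 55\right)^{2}} = -94 - \frac{1}{49 + \left(-4 + 2860\right)^{2}} = -94 - \frac{1}{49 + 2856^{2}} = -94 - \frac{1}{49 + 8156736} = -94 - \frac{1}{8156785} = - \frac{766737791}{8156785}$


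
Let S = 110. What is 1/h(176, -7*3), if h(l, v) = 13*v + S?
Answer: -1/163 ≈ -0.0061350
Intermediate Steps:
h(l, v) = 110 + 13*v (h(l, v) = 13*v + 110 = 110 + 13*v)
1/h(176, -7*3) = 1/(110 + 13*(-7*3)) = 1/(110 + 13*(-21)) = 1/(110 - 273) = 1/(-163) = -1/163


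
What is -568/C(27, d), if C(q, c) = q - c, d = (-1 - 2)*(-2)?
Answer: -568/21 ≈ -27.048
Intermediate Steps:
d = 6 (d = -3*(-2) = 6)
-568/C(27, d) = -568/(27 - 1*6) = -568/(27 - 6) = -568/21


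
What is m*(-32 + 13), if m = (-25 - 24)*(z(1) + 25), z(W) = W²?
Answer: 24206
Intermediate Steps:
m = -1274 (m = (-25 - 24)*(1² + 25) = -49*(1 + 25) = -49*26 = -1274)
m*(-32 + 13) = -1274*(-32 + 13) = -1274*(-19) = 24206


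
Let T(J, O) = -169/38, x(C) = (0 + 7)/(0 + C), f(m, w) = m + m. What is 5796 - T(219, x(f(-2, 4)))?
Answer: 220417/38 ≈ 5800.4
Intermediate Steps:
f(m, w) = 2*m
x(C) = 7/C
T(J, O) = -169/38 (T(J, O) = -169*1/38 = -169/38)
5796 - T(219, x(f(-2, 4))) = 5796 - 1*(-169/38) = 5796 + 169/38 = 220417/38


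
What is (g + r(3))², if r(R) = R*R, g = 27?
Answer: 1296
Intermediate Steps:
r(R) = R²
(g + r(3))² = (27 + 3²)² = (27 + 9)² = 36² = 1296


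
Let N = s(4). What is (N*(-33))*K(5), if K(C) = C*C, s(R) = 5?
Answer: -4125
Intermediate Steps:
K(C) = C²
N = 5
(N*(-33))*K(5) = (5*(-33))*5² = -165*25 = -4125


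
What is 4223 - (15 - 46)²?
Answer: 3262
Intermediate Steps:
4223 - (15 - 46)² = 4223 - 1*(-31)² = 4223 - 1*961 = 4223 - 961 = 3262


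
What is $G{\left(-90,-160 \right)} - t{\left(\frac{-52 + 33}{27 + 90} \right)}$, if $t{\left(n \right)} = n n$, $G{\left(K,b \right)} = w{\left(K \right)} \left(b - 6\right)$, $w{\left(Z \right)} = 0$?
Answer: $- \frac{361}{13689} \approx -0.026372$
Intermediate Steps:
$G{\left(K,b \right)} = 0$ ($G{\left(K,b \right)} = 0 \left(b - 6\right) = 0 \left(-6 + b\right) = 0$)
$t{\left(n \right)} = n^{2}$
$G{\left(-90,-160 \right)} - t{\left(\frac{-52 + 33}{27 + 90} \right)} = 0 - \left(\frac{-52 + 33}{27 + 90}\right)^{2} = 0 - \left(- \frac{19}{117}\right)^{2} = 0 - \frac{361}{13689} = - \frac{361}{13689}$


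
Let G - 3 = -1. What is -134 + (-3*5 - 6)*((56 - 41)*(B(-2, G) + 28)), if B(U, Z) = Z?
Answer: -9584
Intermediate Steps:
G = 2 (G = 3 - 1 = 2)
-134 + (-3*5 - 6)*((56 - 41)*(B(-2, G) + 28)) = -134 + (-3*5 - 6)*((56 - 41)*(2 + 28)) = -134 + (-15 - 6)*(15*30) = -134 - 21*450 = -134 - 9450 = -9584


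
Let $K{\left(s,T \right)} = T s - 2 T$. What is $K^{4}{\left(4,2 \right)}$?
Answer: $256$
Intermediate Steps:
$K{\left(s,T \right)} = - 2 T + T s$
$K^{4}{\left(4,2 \right)} = \left(2 \left(-2 + 4\right)\right)^{4} = \left(2 \cdot 2\right)^{4} = 4^{4} = 256$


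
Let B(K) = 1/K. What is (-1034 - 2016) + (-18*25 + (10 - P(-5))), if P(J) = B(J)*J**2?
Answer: -3485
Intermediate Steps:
P(J) = J (P(J) = J**2/J = J)
(-1034 - 2016) + (-18*25 + (10 - P(-5))) = (-1034 - 2016) + (-18*25 + (10 - 1*(-5))) = -3050 + (-450 + (10 + 5)) = -3050 + (-450 + 15) = -3050 - 435 = -3485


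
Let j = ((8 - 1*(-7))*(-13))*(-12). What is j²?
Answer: 5475600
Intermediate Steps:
j = 2340 (j = ((8 + 7)*(-13))*(-12) = (15*(-13))*(-12) = -195*(-12) = 2340)
j² = 2340² = 5475600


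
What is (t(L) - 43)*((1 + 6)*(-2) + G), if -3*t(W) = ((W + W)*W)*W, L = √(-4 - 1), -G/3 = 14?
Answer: 2408 - 560*I*√5/3 ≈ 2408.0 - 417.4*I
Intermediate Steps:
G = -42 (G = -3*14 = -42)
L = I*√5 (L = √(-5) = I*√5 ≈ 2.2361*I)
t(W) = -2*W³/3 (t(W) = -(W + W)*W*W/3 = -(2*W)*W*W/3 = -2*W²*W/3 = -2*W³/3)
(t(L) - 43)*((1 + 6)*(-2) + G) = (-2*(-5*I*√5)/3 - 43)*((1 + 6)*(-2) - 42) = (-(-10)*I*√5/3 - 43)*(7*(-2) - 42) = (10*I*√5/3 - 43)*(-14 - 42) = (-43 + 10*I*√5/3)*(-56) = 2408 - 560*I*√5/3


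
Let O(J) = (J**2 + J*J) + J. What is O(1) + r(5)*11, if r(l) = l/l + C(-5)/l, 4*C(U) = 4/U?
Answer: 339/25 ≈ 13.560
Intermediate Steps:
C(U) = 1/U (C(U) = (4/U)/4 = 1/U)
O(J) = J + 2*J**2 (O(J) = (J**2 + J**2) + J = 2*J**2 + J = J + 2*J**2)
r(l) = 1 - 1/(5*l) (r(l) = l/l + 1/((-5)*l) = 1 - 1/(5*l))
O(1) + r(5)*11 = 1*(1 + 2*1) + ((-1/5 + 5)/5)*11 = 1*(1 + 2) + ((1/5)*(24/5))*11 = 1*3 + (24/25)*11 = 3 + 264/25 = 339/25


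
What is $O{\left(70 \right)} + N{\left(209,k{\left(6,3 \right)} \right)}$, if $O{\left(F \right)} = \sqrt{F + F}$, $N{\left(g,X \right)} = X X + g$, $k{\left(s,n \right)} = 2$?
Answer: $213 + 2 \sqrt{35} \approx 224.83$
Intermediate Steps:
$N{\left(g,X \right)} = g + X^{2}$ ($N{\left(g,X \right)} = X^{2} + g = g + X^{2}$)
$O{\left(F \right)} = \sqrt{2} \sqrt{F}$ ($O{\left(F \right)} = \sqrt{2 F} = \sqrt{2} \sqrt{F}$)
$O{\left(70 \right)} + N{\left(209,k{\left(6,3 \right)} \right)} = \sqrt{2} \sqrt{70} + \left(209 + 2^{2}\right) = 2 \sqrt{35} + \left(209 + 4\right) = 2 \sqrt{35} + 213 = 213 + 2 \sqrt{35}$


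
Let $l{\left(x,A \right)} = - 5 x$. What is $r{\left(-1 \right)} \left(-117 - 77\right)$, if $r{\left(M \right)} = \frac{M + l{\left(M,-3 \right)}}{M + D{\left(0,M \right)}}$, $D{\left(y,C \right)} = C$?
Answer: $388$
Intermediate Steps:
$r{\left(M \right)} = -2$ ($r{\left(M \right)} = \frac{M - 5 M}{M + M} = \frac{\left(-4\right) M}{2 M} = - 4 M \frac{1}{2 M} = -2$)
$r{\left(-1 \right)} \left(-117 - 77\right) = - 2 \left(-117 - 77\right) = \left(-2\right) \left(-194\right) = 388$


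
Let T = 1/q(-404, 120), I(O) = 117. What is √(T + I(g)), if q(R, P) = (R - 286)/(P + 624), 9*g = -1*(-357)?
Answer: √1533065/115 ≈ 10.767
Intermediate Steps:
g = 119/3 (g = (-1*(-357))/9 = (⅑)*357 = 119/3 ≈ 39.667)
q(R, P) = (-286 + R)/(624 + P)
T = -124/115 (T = 1/((-286 - 404)/(624 + 120)) = 1/(-690/744) = 1/((1/744)*(-690)) = 1/(-115/124) = -124/115 ≈ -1.0783)
√(T + I(g)) = √(-124/115 + 117) = √(13331/115) = √1533065/115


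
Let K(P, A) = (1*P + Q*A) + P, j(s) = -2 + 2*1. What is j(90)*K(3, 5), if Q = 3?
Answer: 0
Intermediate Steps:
j(s) = 0 (j(s) = -2 + 2 = 0)
K(P, A) = 2*P + 3*A (K(P, A) = (1*P + 3*A) + P = (P + 3*A) + P = 2*P + 3*A)
j(90)*K(3, 5) = 0*(2*3 + 3*5) = 0*(6 + 15) = 0*21 = 0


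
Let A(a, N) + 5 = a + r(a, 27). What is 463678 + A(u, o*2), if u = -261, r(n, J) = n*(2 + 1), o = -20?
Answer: 462629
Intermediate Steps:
r(n, J) = 3*n (r(n, J) = n*3 = 3*n)
A(a, N) = -5 + 4*a (A(a, N) = -5 + (a + 3*a) = -5 + 4*a)
463678 + A(u, o*2) = 463678 + (-5 + 4*(-261)) = 463678 + (-5 - 1044) = 463678 - 1049 = 462629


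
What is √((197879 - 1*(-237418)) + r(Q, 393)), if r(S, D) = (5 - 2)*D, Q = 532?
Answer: 2*√109119 ≈ 660.66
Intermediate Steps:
r(S, D) = 3*D
√((197879 - 1*(-237418)) + r(Q, 393)) = √((197879 - 1*(-237418)) + 3*393) = √((197879 + 237418) + 1179) = √(435297 + 1179) = √436476 = 2*√109119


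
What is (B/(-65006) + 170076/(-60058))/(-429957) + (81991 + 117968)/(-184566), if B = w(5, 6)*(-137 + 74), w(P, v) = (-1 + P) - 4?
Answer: -286854521905291/264773846414022 ≈ -1.0834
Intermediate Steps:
w(P, v) = -5 + P
B = 0 (B = (-5 + 5)*(-137 + 74) = 0*(-63) = 0)
(B/(-65006) + 170076/(-60058))/(-429957) + (81991 + 117968)/(-184566) = (0/(-65006) + 170076/(-60058))/(-429957) + (81991 + 117968)/(-184566) = (0*(-1/65006) + 170076*(-1/60058))*(-1/429957) + 199959*(-1/184566) = (0 - 85038/30029)*(-1/429957) - 66653/61522 = -85038/30029*(-1/429957) - 66653/61522 = 28346/4303726251 - 66653/61522 = -286854521905291/264773846414022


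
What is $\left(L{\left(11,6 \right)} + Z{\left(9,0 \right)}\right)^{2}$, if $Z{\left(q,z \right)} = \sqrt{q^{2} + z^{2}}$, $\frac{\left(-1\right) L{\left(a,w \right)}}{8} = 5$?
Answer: $961$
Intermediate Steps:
$L{\left(a,w \right)} = -40$ ($L{\left(a,w \right)} = \left(-8\right) 5 = -40$)
$\left(L{\left(11,6 \right)} + Z{\left(9,0 \right)}\right)^{2} = \left(-40 + \sqrt{9^{2} + 0^{2}}\right)^{2} = \left(-40 + \sqrt{81 + 0}\right)^{2} = \left(-40 + \sqrt{81}\right)^{2} = \left(-40 + 9\right)^{2} = \left(-31\right)^{2} = 961$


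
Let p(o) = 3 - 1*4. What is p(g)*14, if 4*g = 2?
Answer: -14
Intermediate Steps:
g = 1/2 (g = (1/4)*2 = 1/2 ≈ 0.50000)
p(o) = -1 (p(o) = 3 - 4 = -1)
p(g)*14 = -1*14 = -14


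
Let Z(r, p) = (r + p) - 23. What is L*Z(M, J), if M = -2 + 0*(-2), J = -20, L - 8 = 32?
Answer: -1800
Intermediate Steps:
L = 40 (L = 8 + 32 = 40)
M = -2 (M = -2 + 0 = -2)
Z(r, p) = -23 + p + r (Z(r, p) = (p + r) - 23 = -23 + p + r)
L*Z(M, J) = 40*(-23 - 20 - 2) = 40*(-45) = -1800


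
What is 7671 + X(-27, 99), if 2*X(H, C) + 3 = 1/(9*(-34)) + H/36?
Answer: 9387007/1224 ≈ 7669.1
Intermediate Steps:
X(H, C) = -919/612 + H/72 (X(H, C) = -3/2 + (1/(9*(-34)) + H/36)/2 = -3/2 + ((⅑)*(-1/34) + H*(1/36))/2 = -3/2 + (-1/306 + H/36)/2 = -3/2 + (-1/612 + H/72) = -919/612 + H/72)
7671 + X(-27, 99) = 7671 + (-919/612 + (1/72)*(-27)) = 7671 + (-919/612 - 3/8) = 7671 - 2297/1224 = 9387007/1224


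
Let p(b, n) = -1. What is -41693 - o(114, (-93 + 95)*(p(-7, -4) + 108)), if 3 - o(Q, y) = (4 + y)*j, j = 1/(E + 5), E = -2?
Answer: -124870/3 ≈ -41623.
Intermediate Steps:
j = 1/3 (j = 1/(-2 + 5) = 1/3 ≈ 0.33333)
o(Q, y) = 5/3 - y/3 (o(Q, y) = 3 - (4 + y)/3 = 3 - (4/3 + y/3) = 3 + (-4/3 - y/3) = 5/3 - y/3)
-41693 - o(114, (-93 + 95)*(p(-7, -4) + 108)) = -41693 - (5/3 - (-93 + 95)*(-1 + 108)/3) = -41693 - (5/3 - 2*107/3) = -41693 - (5/3 - 1/3*214) = -41693 - (5/3 - 214/3) = -41693 - 1*(-209/3) = -41693 + 209/3 = -124870/3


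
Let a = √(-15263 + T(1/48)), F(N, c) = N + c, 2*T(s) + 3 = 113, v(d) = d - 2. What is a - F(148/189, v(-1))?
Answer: 419/189 + 2*I*√3802 ≈ 2.2169 + 123.32*I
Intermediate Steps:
v(d) = -2 + d
T(s) = 55 (T(s) = -3/2 + (½)*113 = -3/2 + 113/2 = 55)
a = 2*I*√3802 (a = √(-15263 + 55) = √(-15208) = 2*I*√3802 ≈ 123.32*I)
a - F(148/189, v(-1)) = 2*I*√3802 - (148/189 + (-2 - 1)) = 2*I*√3802 - (148*(1/189) - 3) = 2*I*√3802 - (148/189 - 3) = 2*I*√3802 - 1*(-419/189) = 2*I*√3802 + 419/189 = 419/189 + 2*I*√3802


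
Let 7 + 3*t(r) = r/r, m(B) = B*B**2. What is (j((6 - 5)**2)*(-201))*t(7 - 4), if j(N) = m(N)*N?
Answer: 402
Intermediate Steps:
m(B) = B**3
t(r) = -2 (t(r) = -7/3 + (r/r)/3 = -7/3 + (1/3)*1 = -7/3 + 1/3 = -2)
j(N) = N**4 (j(N) = N**3*N = N**4)
(j((6 - 5)**2)*(-201))*t(7 - 4) = (((6 - 5)**2)**4*(-201))*(-2) = ((1**2)**4*(-201))*(-2) = (1**4*(-201))*(-2) = (1*(-201))*(-2) = -201*(-2) = 402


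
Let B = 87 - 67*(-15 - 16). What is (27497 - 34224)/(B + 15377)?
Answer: -6727/17541 ≈ -0.38350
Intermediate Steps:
B = 2164 (B = 87 - 67*(-31) = 87 + 2077 = 2164)
(27497 - 34224)/(B + 15377) = (27497 - 34224)/(2164 + 15377) = -6727/17541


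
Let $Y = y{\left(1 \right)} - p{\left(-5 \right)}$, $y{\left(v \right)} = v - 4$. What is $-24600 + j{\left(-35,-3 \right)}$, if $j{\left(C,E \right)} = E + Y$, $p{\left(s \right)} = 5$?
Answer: $-24611$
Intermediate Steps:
$y{\left(v \right)} = -4 + v$
$Y = -8$ ($Y = \left(-4 + 1\right) - 5 = -3 - 5 = -8$)
$j{\left(C,E \right)} = -8 + E$ ($j{\left(C,E \right)} = E - 8 = -8 + E$)
$-24600 + j{\left(-35,-3 \right)} = -24600 - 11 = -24611$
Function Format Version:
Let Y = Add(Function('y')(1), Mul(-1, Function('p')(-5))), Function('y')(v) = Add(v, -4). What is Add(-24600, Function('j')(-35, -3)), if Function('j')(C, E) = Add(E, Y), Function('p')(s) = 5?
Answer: -24611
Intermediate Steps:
Function('y')(v) = Add(-4, v)
Y = -8 (Y = Add(Add(-4, 1), Mul(-1, 5)) = Add(-3, -5) = -8)
Function('j')(C, E) = Add(-8, E) (Function('j')(C, E) = Add(E, -8) = Add(-8, E))
Add(-24600, Function('j')(-35, -3)) = Add(-24600, Add(-8, -3)) = Add(-24600, -11) = -24611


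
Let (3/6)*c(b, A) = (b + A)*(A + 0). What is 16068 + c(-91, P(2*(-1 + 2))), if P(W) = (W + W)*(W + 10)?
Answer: 11940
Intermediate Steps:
P(W) = 2*W*(10 + W) (P(W) = (2*W)*(10 + W) = 2*W*(10 + W))
c(b, A) = 2*A*(A + b) (c(b, A) = 2*((b + A)*(A + 0)) = 2*((A + b)*A) = 2*(A*(A + b)) = 2*A*(A + b))
16068 + c(-91, P(2*(-1 + 2))) = 16068 + 2*(2*(2*(-1 + 2))*(10 + 2*(-1 + 2)))*(2*(2*(-1 + 2))*(10 + 2*(-1 + 2)) - 91) = 16068 + 2*(2*(2*1)*(10 + 2*1))*(2*(2*1)*(10 + 2*1) - 91) = 16068 + 2*(2*2*(10 + 2))*(2*2*(10 + 2) - 91) = 16068 + 2*(2*2*12)*(2*2*12 - 91) = 16068 + 2*48*(48 - 91) = 16068 + 2*48*(-43) = 16068 - 4128 = 11940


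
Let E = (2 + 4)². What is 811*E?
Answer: 29196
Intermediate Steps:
E = 36 (E = 6² = 36)
811*E = 811*36 = 29196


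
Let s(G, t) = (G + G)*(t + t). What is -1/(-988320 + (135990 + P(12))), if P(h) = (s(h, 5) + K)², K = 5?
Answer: 1/792305 ≈ 1.2621e-6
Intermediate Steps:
s(G, t) = 4*G*t (s(G, t) = (2*G)*(2*t) = 4*G*t)
P(h) = (5 + 20*h)² (P(h) = (4*h*5 + 5)² = (20*h + 5)² = (5 + 20*h)²)
-1/(-988320 + (135990 + P(12))) = -1/(-988320 + (135990 + 25*(1 + 4*12)²)) = -1/(-988320 + (135990 + 25*(1 + 48)²)) = -1/(-988320 + (135990 + 25*49²)) = -1/(-988320 + (135990 + 25*2401)) = -1/(-988320 + (135990 + 60025)) = -1/(-988320 + 196015) = -1/(-792305) = -1*(-1/792305) = 1/792305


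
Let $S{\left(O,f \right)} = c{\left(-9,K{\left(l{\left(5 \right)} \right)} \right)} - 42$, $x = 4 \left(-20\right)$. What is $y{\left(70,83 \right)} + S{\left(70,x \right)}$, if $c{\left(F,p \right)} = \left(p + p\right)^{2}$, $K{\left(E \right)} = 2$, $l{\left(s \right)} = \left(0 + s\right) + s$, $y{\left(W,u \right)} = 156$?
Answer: $130$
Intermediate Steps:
$l{\left(s \right)} = 2 s$ ($l{\left(s \right)} = s + s = 2 s$)
$x = -80$
$c{\left(F,p \right)} = 4 p^{2}$ ($c{\left(F,p \right)} = \left(2 p\right)^{2} = 4 p^{2}$)
$S{\left(O,f \right)} = -26$ ($S{\left(O,f \right)} = 4 \cdot 2^{2} - 42 = 4 \cdot 4 - 42 = 16 - 42 = -26$)
$y{\left(70,83 \right)} + S{\left(70,x \right)} = 156 - 26 = 130$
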